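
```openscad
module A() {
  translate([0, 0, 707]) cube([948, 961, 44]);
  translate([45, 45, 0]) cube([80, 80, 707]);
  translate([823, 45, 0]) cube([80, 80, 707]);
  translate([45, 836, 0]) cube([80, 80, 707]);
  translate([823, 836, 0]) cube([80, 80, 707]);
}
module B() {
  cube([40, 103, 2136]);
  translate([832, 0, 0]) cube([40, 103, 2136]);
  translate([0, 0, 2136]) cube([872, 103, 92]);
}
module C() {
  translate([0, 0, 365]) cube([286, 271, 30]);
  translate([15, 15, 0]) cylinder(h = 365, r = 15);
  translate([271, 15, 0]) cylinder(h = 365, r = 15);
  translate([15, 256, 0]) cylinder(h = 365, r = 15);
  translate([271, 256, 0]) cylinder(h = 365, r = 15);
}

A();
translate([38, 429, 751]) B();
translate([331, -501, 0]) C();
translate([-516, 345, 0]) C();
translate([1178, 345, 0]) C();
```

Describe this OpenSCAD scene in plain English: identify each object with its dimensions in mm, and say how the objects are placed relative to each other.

A is a rectangular dining table. The top is 948×961×44 mm with its upper surface at z = 751 mm. It stands on four 80×80 mm square legs, each inset 45 mm from the nearest pair of top edges, running from the floor to the underside of the top.

B is a door frame. The clear opening is 792 mm wide and 2136 mm high. Two 40 mm wide jambs, 103 mm deep, stand either side of the opening from the floor to the top of the opening. A 92 mm thick head sits across the top of both jambs, spanning the full outside width of the frame.

C is a four-legged stool. The seat is 286×271 mm, 30 mm thick, top at z = 395 mm. It stands on four round legs, each 30 mm in diameter, from z = 0 to the seat underside, each leg's axis is inset half a diameter from the nearest pair of seat edges (so the leg's bounding box is flush with the corner).

The door frame is on top of the table, centred. Three stools sit around the table at the −y, −x, +x sides.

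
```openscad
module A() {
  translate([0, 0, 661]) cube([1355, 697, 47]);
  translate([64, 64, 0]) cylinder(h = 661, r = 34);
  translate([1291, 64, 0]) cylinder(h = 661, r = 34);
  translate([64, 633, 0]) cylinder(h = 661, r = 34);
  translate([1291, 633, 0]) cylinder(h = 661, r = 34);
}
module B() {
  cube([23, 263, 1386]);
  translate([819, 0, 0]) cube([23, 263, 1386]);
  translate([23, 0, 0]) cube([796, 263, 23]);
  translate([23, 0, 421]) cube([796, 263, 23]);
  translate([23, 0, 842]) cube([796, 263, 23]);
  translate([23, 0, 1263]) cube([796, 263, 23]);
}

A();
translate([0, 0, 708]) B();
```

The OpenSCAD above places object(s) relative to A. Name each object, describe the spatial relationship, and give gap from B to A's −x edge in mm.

The bookshelf's min-x is at 0; the table's min-x is 0; gap = 0 mm.

A is a table. B is a bookshelf. The bookshelf is on top of the table. The gap from the bookshelf to the table's −x edge is 0 mm.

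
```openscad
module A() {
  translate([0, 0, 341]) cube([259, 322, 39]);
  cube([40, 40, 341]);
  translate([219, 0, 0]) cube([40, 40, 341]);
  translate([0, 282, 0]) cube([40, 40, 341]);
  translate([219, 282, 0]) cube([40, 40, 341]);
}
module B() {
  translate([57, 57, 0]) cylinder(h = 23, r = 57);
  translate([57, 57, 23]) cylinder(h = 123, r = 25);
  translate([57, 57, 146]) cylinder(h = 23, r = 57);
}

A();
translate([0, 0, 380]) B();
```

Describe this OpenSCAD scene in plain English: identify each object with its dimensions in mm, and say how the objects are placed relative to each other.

A is a simple wooden stool: a rectangular seat 259 mm (x) by 322 mm (y), 39 mm thick, top face at z = 380 mm, on four square legs, each 40×40 mm in cross-section. The legs rest on z = 0, each flush with a corner of the seat.

B is a spool: two coaxial disc flanges of radius 57 mm and thickness 23 mm, joined by a core cylinder of radius 25 mm and height 123 mm. The lower flange rests on z = 0 and the three cylinders share a vertical axis.

The spool is on top of the stool.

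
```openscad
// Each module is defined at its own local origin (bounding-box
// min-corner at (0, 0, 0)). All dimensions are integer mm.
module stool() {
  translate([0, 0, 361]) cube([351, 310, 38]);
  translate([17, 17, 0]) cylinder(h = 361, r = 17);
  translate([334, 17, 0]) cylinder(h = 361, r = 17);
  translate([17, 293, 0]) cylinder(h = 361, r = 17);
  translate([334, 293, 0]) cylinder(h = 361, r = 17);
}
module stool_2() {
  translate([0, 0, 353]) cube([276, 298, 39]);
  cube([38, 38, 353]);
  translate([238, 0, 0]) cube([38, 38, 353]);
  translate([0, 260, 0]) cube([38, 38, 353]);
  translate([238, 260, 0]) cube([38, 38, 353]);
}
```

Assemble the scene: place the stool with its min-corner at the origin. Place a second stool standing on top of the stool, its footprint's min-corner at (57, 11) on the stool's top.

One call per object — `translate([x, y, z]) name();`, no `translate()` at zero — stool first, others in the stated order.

stool();
translate([57, 11, 399]) stool_2();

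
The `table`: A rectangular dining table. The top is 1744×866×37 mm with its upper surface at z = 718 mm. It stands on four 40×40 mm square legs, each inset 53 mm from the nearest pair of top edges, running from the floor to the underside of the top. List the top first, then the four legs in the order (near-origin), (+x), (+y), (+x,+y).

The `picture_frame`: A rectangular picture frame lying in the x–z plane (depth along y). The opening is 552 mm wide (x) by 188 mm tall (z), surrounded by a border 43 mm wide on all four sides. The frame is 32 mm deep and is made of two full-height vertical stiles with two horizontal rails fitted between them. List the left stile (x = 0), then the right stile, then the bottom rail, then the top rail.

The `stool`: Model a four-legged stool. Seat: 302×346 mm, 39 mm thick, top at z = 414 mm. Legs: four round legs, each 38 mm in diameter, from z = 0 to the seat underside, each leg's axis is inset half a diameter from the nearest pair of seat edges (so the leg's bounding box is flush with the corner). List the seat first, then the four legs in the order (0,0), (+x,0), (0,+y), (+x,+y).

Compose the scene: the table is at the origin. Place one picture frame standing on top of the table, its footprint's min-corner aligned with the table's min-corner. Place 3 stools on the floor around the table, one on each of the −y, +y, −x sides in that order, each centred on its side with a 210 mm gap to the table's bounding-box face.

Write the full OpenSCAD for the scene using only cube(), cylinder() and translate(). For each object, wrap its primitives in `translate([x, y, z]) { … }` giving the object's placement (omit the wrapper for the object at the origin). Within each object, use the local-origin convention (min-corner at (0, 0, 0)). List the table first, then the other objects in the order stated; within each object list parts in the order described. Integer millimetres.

translate([0, 0, 681]) cube([1744, 866, 37]);
translate([53, 53, 0]) cube([40, 40, 681]);
translate([1651, 53, 0]) cube([40, 40, 681]);
translate([53, 773, 0]) cube([40, 40, 681]);
translate([1651, 773, 0]) cube([40, 40, 681]);
translate([0, 0, 718]) {
  cube([43, 32, 274]);
  translate([595, 0, 0]) cube([43, 32, 274]);
  translate([43, 0, 0]) cube([552, 32, 43]);
  translate([43, 0, 231]) cube([552, 32, 43]);
}
translate([721, -556, 0]) {
  translate([0, 0, 375]) cube([302, 346, 39]);
  translate([19, 19, 0]) cylinder(h = 375, r = 19);
  translate([283, 19, 0]) cylinder(h = 375, r = 19);
  translate([19, 327, 0]) cylinder(h = 375, r = 19);
  translate([283, 327, 0]) cylinder(h = 375, r = 19);
}
translate([721, 1076, 0]) {
  translate([0, 0, 375]) cube([302, 346, 39]);
  translate([19, 19, 0]) cylinder(h = 375, r = 19);
  translate([283, 19, 0]) cylinder(h = 375, r = 19);
  translate([19, 327, 0]) cylinder(h = 375, r = 19);
  translate([283, 327, 0]) cylinder(h = 375, r = 19);
}
translate([-512, 260, 0]) {
  translate([0, 0, 375]) cube([302, 346, 39]);
  translate([19, 19, 0]) cylinder(h = 375, r = 19);
  translate([283, 19, 0]) cylinder(h = 375, r = 19);
  translate([19, 327, 0]) cylinder(h = 375, r = 19);
  translate([283, 327, 0]) cylinder(h = 375, r = 19);
}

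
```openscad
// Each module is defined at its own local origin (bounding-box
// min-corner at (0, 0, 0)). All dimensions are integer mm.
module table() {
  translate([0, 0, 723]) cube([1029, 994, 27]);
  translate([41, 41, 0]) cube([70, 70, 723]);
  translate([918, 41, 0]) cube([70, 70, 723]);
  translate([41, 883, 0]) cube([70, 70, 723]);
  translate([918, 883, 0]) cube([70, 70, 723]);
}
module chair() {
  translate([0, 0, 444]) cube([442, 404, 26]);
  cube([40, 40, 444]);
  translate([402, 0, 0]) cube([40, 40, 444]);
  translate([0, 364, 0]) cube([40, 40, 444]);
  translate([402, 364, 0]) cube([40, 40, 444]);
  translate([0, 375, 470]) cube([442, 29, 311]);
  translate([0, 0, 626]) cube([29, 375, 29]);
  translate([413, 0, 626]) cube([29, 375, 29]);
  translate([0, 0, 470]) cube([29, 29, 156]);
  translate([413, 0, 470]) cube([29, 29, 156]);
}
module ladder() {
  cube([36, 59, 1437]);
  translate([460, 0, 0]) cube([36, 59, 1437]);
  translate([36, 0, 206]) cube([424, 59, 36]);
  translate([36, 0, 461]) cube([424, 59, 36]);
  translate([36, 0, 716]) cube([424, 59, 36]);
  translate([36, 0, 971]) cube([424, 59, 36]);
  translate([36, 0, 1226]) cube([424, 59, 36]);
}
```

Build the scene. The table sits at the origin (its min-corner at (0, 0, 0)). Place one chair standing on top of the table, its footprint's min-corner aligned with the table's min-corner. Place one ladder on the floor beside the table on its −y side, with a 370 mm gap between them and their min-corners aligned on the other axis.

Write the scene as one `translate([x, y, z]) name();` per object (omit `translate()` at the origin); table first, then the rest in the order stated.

table();
translate([0, 0, 750]) chair();
translate([0, -429, 0]) ladder();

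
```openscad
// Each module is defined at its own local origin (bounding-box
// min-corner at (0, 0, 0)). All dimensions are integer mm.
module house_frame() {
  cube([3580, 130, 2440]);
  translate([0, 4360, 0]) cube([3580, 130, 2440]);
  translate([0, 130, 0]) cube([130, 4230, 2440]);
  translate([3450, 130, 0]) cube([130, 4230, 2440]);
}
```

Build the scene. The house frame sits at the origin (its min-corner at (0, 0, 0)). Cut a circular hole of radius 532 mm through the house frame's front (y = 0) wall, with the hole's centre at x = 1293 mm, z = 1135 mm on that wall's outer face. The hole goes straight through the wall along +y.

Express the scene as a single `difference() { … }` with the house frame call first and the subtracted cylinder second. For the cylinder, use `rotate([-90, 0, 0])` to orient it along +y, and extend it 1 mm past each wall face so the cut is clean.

difference() {
  house_frame();
  translate([1293, -1, 1135]) rotate([-90, 0, 0]) cylinder(h = 132, r = 532);
}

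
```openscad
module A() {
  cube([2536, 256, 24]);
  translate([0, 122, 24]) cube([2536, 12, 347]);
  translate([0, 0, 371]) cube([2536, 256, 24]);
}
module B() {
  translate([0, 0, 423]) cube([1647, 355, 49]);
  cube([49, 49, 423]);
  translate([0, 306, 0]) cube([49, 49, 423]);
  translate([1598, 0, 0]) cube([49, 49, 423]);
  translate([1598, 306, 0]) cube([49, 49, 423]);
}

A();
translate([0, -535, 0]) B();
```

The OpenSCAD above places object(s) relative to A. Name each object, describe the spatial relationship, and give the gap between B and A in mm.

The bench's nearest face is 180 mm from the I-beam's −y face.

A is an I-beam. B is a bench. The bench is on the floor beside the I-beam on its −y side. The gap between the bench and the I-beam is 180 mm.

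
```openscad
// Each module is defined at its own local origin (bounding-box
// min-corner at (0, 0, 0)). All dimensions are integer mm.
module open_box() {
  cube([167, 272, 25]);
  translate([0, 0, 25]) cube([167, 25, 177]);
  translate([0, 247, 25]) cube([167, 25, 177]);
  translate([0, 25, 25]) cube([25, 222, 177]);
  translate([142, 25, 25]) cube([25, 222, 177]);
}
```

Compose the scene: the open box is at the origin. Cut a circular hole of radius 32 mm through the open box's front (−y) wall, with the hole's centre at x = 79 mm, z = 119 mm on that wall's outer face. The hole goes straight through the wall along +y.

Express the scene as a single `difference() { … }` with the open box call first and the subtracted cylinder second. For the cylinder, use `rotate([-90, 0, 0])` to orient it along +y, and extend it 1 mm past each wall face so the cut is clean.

difference() {
  open_box();
  translate([79, -1, 119]) rotate([-90, 0, 0]) cylinder(h = 27, r = 32);
}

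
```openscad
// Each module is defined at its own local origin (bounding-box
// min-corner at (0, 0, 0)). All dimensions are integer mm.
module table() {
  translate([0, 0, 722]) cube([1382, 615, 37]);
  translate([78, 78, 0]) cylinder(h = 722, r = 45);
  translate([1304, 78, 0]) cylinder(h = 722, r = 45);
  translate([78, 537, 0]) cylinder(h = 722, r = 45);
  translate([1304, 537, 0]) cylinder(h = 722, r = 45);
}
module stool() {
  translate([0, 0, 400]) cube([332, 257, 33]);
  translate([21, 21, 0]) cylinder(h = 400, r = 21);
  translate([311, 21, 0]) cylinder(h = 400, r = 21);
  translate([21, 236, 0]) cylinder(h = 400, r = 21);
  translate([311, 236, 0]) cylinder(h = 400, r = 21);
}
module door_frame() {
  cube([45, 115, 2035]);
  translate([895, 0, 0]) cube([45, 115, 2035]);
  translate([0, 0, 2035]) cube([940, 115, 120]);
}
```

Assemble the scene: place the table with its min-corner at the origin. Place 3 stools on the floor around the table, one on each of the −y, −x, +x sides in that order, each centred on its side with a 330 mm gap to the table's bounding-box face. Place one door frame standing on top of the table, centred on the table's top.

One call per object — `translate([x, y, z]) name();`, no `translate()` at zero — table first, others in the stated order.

table();
translate([525, -587, 0]) stool();
translate([-662, 179, 0]) stool();
translate([1712, 179, 0]) stool();
translate([221, 250, 759]) door_frame();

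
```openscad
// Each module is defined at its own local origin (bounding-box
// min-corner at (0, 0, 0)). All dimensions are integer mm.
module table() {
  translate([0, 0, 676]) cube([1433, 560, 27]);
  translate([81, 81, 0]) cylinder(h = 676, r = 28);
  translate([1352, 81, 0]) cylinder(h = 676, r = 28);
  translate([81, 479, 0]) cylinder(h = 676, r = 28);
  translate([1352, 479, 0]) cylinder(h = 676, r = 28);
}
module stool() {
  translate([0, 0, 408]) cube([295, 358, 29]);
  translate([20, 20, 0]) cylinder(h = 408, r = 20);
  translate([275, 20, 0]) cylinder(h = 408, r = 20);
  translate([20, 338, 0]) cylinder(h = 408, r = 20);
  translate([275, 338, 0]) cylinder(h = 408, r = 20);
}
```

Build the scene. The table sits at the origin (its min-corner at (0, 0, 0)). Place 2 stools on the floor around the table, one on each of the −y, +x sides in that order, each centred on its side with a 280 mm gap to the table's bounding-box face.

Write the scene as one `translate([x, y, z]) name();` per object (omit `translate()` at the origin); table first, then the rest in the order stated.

table();
translate([569, -638, 0]) stool();
translate([1713, 101, 0]) stool();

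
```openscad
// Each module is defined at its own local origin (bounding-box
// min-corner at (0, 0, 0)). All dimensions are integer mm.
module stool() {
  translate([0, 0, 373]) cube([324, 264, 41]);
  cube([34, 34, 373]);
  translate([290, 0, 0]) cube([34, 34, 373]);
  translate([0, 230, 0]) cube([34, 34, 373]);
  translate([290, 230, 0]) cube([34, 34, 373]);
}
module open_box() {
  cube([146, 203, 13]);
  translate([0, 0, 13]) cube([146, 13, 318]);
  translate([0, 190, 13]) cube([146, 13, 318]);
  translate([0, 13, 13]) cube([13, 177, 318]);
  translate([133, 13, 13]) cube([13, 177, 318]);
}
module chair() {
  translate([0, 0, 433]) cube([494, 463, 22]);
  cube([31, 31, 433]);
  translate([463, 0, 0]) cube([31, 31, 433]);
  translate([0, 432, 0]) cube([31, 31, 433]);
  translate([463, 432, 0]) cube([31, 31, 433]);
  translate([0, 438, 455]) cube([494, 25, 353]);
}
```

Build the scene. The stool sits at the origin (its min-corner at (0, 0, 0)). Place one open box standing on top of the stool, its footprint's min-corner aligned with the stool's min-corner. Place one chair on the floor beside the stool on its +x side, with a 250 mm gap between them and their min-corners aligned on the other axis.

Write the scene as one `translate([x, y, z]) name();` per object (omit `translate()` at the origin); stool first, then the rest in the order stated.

stool();
translate([0, 0, 414]) open_box();
translate([574, 0, 0]) chair();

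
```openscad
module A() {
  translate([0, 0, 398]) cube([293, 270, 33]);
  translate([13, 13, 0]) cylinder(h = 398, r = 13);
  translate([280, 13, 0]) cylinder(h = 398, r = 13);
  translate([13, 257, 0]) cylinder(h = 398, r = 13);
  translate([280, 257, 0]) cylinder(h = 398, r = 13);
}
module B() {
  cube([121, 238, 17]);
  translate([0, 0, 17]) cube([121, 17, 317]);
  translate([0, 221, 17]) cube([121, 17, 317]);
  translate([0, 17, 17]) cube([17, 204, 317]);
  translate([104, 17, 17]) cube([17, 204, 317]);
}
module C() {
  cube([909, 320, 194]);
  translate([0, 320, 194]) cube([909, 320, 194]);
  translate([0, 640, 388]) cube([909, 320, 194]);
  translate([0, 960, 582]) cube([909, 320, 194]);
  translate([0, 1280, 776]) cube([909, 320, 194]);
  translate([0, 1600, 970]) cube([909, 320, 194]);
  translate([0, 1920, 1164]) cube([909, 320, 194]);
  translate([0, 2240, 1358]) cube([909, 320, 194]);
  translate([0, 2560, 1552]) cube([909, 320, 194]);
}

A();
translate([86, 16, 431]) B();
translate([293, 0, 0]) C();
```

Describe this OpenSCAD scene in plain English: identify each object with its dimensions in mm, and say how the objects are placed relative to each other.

A is a simple wooden stool: a rectangular seat 293 mm (x) by 270 mm (y), 33 mm thick, top face at z = 431 mm, on four round legs, each 26 mm in diameter. The legs rest on z = 0, each leg's axis is inset half a diameter from the nearest pair of seat edges (so the leg's bounding box is flush with the corner).

B is an open-topped rectangular box: outside dimensions 121×238×334 mm, with a uniform wall and base thickness of 17 mm. The base is a full 121×238 slab on the floor; four walls sit on top of the base. The front and back walls (the −y and +y sides) span the full width; the two side walls fit between them.

C is a run of 9 identical solid stair steps. Each tread is 909×320 mm and each step block is 194 mm high. Step 1 rests on the floor; step k is offset from step 1 by (k−1)×320 mm in y and (k−1)×194 mm in z.

The open box is on top of the stool, centred. The staircase is against the stool's +x side, with their −y faces flush.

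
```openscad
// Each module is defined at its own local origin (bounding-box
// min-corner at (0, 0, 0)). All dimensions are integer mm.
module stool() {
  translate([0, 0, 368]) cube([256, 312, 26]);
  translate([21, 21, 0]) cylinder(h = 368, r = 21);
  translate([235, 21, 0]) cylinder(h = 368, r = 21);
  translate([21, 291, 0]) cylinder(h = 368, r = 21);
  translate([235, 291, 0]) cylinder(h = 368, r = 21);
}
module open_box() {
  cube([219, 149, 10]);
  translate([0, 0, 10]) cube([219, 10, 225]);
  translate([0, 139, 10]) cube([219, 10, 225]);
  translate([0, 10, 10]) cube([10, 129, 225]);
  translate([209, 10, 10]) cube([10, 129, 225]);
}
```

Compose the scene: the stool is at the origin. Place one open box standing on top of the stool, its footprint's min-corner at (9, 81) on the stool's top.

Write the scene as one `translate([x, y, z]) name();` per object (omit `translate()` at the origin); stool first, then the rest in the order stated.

stool();
translate([9, 81, 394]) open_box();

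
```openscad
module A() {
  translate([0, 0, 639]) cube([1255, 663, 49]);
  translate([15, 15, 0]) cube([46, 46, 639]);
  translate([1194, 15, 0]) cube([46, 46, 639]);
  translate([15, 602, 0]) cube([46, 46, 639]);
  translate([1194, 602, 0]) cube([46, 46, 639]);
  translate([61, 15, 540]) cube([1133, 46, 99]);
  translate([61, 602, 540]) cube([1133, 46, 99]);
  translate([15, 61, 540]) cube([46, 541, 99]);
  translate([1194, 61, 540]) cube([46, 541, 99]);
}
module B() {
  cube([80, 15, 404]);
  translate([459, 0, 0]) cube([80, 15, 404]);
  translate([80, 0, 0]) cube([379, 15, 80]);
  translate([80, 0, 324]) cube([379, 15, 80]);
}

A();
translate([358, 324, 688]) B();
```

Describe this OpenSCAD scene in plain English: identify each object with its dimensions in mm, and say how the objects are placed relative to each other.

A is a rectangular dining table. The top is 1255×663×49 mm with its upper surface at z = 688 mm. It stands on four 46×46 mm square legs, each inset 15 mm from the nearest pair of top edges, running from the floor to the underside of the top. Four apron rails, 46 mm thick and 99 mm tall, run between adjacent legs with their top edges flush with the underside of the top and their outer faces flush with the legs' outer faces.

B is a picture frame with a 379×244 mm rectangular opening (x by z) and a uniform 80 mm border on every side. Frame depth is 15 mm along y. It is built from two vertical stiles running the full outside height and two horizontal rails spanning the gap between the stiles.

The picture frame is on top of the table, centred.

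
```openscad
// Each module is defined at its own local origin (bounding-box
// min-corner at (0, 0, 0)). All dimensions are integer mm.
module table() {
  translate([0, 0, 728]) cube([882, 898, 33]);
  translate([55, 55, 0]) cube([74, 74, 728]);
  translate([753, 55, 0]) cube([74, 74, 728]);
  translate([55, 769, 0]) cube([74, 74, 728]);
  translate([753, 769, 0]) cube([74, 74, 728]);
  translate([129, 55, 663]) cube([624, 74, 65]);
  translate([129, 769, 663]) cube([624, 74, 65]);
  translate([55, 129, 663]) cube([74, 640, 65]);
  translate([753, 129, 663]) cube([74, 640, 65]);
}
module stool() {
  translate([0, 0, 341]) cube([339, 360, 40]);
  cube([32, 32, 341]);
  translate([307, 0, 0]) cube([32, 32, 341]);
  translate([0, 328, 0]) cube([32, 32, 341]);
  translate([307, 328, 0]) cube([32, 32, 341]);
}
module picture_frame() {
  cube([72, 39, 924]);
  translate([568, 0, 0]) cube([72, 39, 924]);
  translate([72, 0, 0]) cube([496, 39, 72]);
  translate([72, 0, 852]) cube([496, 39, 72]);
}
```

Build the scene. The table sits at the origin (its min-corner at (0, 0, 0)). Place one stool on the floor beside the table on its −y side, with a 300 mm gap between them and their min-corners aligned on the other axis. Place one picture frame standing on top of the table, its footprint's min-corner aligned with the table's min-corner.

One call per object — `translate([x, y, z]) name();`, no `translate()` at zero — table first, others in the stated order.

table();
translate([0, -660, 0]) stool();
translate([0, 0, 761]) picture_frame();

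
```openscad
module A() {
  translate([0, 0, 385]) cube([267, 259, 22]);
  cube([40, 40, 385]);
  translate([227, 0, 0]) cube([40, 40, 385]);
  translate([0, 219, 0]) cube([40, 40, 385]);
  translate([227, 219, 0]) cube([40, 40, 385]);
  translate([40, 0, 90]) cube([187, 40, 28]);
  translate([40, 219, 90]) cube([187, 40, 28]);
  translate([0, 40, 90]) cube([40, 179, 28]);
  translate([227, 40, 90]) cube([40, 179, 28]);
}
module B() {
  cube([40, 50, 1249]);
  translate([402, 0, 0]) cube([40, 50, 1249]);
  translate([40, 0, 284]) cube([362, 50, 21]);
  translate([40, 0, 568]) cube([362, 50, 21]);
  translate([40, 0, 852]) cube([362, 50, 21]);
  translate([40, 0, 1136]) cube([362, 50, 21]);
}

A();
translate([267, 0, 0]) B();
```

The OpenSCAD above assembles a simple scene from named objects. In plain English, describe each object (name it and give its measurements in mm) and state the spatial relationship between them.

A is a simple wooden stool: a rectangular seat 267 mm (x) by 259 mm (y), 22 mm thick, top face at z = 407 mm, on four square legs, each 40×40 mm in cross-section. The legs rest on z = 0, each flush with a corner of the seat. Four stretchers, 40 mm wide and 28 mm tall, connect adjacent legs with their undersides at z = 90 mm, each running between the inner faces of the legs it joins and aligned with the legs' outer faces on the other axis.

B is a straight ladder. Two 40×50 mm vertical rails, 1249 mm tall, stand 442 mm apart (outside-to-outside) with their front faces coplanar on the −y side. 4 rungs, each 50 mm deep and 21 mm tall, span between the inner faces of the rails, front faces flush with the rails. The lowest rung's underside is at z = 284 mm and rungs are spaced 284 mm apart (underside to underside).

The ladder is against the stool's +x side, with their −y faces flush.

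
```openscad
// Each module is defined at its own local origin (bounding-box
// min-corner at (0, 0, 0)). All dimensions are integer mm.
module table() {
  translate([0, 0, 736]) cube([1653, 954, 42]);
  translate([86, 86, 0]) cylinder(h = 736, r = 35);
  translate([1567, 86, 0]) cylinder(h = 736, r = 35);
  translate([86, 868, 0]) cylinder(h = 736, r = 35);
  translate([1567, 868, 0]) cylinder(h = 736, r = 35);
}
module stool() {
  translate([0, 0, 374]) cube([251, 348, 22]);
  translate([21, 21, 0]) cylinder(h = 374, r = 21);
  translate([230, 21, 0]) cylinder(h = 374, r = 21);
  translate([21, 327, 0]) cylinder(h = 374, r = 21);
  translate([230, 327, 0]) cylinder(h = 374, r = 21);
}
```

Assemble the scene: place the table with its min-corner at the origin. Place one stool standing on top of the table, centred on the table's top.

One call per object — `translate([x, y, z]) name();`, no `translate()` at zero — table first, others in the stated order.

table();
translate([701, 303, 778]) stool();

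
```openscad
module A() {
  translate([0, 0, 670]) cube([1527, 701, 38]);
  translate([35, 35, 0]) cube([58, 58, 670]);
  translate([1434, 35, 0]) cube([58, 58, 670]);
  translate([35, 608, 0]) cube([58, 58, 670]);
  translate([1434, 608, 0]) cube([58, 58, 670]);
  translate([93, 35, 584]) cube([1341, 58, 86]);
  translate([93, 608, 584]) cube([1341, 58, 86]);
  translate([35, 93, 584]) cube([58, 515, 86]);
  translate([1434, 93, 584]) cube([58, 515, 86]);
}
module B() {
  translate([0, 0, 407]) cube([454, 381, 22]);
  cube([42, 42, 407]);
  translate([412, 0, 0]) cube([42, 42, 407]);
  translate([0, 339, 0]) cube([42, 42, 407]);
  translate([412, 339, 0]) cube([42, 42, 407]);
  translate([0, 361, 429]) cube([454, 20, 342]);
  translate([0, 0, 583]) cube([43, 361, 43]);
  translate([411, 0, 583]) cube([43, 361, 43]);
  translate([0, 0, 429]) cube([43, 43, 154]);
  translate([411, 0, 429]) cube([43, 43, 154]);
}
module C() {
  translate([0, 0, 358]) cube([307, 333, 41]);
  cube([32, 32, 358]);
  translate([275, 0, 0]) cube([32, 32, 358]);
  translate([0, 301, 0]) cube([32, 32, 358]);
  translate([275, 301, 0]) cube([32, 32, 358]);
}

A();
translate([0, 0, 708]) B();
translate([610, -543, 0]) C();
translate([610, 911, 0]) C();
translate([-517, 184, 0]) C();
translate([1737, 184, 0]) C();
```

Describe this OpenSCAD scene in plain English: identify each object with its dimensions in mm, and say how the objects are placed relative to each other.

A is a rectangular dining table. The top is 1527×701×38 mm with its upper surface at z = 708 mm. It stands on four 58×58 mm square legs, each inset 35 mm from the nearest pair of top edges, running from the floor to the underside of the top. Four apron rails, 58 mm thick and 86 mm tall, run between adjacent legs with their top edges flush with the underside of the top and their outer faces flush with the legs' outer faces.

B is a chair. The seat is a 454×381×22 mm slab with its top at z = 429 mm, on four 42×42 mm corner legs (flush with the seat edges, standing on z = 0). A flat backrest 20 mm thick, 342 mm tall, spans the full seat width and rises from the seat top along its +y edge, rear face flush with the rear of the seat. Two armrests of 43×43 mm section run along each side from the seat's front edge to the front of the backrest, top faces 197 mm above the seat top and outer faces flush with the seat's x-edges; a 43×43 mm post under the front of each armrest stands on the seat at the front corner.

C is a four-legged stool. The seat is a 307×333×41 mm slab whose top surface is at z = 399 mm; four square legs, each 32×32 mm in cross-section, run from the floor (z = 0) to the underside of the seat, each flush with a corner of the seat.

The chair is on top of the table. Four stools sit around the table at the −y, +y, −x, +x sides.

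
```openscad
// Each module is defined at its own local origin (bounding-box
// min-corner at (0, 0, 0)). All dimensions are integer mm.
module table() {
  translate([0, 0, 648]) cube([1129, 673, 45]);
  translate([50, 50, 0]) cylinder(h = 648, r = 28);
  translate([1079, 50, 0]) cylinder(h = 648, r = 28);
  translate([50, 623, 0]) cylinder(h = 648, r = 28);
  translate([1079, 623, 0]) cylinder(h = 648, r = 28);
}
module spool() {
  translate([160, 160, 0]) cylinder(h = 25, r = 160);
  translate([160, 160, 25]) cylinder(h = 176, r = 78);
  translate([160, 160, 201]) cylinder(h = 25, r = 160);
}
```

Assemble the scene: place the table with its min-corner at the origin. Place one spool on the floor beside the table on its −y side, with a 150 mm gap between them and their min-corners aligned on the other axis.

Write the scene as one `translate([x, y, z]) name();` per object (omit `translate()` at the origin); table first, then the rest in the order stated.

table();
translate([0, -470, 0]) spool();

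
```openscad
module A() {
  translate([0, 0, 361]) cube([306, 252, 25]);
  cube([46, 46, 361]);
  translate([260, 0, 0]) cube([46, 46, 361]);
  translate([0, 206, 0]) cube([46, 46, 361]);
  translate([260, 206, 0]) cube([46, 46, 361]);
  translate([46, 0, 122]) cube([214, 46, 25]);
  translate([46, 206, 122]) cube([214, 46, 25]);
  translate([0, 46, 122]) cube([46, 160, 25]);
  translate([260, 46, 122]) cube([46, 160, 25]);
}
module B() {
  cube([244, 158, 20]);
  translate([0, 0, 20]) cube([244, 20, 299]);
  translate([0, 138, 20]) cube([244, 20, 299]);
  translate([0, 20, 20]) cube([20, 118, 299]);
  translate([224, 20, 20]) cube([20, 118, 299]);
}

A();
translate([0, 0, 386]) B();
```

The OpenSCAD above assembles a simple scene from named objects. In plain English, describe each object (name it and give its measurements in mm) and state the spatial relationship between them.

A is a simple wooden stool: a rectangular seat 306 mm (x) by 252 mm (y), 25 mm thick, top face at z = 386 mm, on four square legs, each 46×46 mm in cross-section. The legs rest on z = 0, each flush with a corner of the seat. Four stretchers, 46 mm wide and 25 mm tall, connect adjacent legs with their undersides at z = 122 mm, each running between the inner faces of the legs it joins and aligned with the legs' outer faces on the other axis.

B is an open-topped rectangular box: outside dimensions 244×158×319 mm, with a uniform wall and base thickness of 20 mm. The base is a full 244×158 slab on the floor; four walls sit on top of the base. The front and back walls (the −y and +y sides) span the full width; the two side walls fit between them.

The open box is on top of the stool.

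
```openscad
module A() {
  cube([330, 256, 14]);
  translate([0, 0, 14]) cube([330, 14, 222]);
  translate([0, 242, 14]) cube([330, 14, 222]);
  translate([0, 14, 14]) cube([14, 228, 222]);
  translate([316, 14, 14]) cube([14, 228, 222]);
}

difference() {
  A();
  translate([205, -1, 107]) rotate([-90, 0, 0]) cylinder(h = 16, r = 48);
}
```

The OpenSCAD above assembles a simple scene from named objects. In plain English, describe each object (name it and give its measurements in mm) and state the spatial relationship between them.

A is an open storage box with external size 330×256×236 mm and wall thickness 14 mm (the base is also 14 mm thick). The base covers the whole footprint; the four walls stand on the base, with the y-facing walls full-width and the x-facing walls fitting between their inner faces.

The open box has a circular hole of radius 48 mm through its front wall, centred at (x = 205, z = 107).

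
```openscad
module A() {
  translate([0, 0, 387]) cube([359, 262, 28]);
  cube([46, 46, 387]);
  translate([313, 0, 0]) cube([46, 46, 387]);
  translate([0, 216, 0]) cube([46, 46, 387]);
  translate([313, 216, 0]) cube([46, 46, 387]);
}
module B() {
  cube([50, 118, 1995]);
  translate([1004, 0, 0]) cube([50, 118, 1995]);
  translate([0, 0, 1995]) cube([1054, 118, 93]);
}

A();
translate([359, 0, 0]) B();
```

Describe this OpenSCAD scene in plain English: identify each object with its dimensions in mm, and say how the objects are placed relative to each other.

A is a four-legged stool. The seat is a 359×262×28 mm slab whose top surface is at z = 415 mm; four square legs, each 46×46 mm in cross-section, run from the floor (z = 0) to the underside of the seat, each flush with a corner of the seat.

B is a door frame. The clear opening is 954 mm wide and 1995 mm high. Two 50 mm wide jambs, 118 mm deep, stand either side of the opening from the floor to the top of the opening. A 93 mm thick head sits across the top of both jambs, spanning the full outside width of the frame.

The door frame is against the stool's +x side, with their −y faces flush.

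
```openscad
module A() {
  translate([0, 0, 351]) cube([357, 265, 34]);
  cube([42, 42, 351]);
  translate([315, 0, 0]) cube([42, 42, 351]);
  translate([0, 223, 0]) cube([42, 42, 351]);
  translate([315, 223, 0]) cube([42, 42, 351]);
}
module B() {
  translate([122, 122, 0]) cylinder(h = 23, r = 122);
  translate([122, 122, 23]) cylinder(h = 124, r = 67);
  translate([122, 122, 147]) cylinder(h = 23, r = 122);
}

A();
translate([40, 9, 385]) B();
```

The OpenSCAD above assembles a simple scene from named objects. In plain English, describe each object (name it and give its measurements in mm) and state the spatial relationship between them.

A is a simple wooden stool: a rectangular seat 357 mm (x) by 265 mm (y), 34 mm thick, top face at z = 385 mm, on four square legs, each 42×42 mm in cross-section. The legs rest on z = 0, each flush with a corner of the seat.

B is a spool: two coaxial disc flanges of radius 122 mm and thickness 23 mm, joined by a core cylinder of radius 67 mm and height 124 mm. The lower flange rests on z = 0 and the three cylinders share a vertical axis.

The spool is on top of the stool.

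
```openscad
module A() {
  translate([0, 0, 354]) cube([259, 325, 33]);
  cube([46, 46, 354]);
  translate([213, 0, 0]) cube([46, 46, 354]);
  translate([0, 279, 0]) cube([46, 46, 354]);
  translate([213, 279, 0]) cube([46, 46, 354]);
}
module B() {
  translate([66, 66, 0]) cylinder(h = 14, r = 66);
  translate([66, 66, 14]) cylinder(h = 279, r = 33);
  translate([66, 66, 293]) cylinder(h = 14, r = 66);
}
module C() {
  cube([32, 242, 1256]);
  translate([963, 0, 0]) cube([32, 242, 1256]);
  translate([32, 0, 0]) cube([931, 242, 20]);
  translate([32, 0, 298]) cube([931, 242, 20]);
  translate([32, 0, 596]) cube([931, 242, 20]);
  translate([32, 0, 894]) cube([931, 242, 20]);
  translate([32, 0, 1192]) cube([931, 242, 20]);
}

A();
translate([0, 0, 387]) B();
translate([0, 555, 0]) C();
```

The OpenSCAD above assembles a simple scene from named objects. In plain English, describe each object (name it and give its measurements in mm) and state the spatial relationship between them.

A is a simple wooden stool: a rectangular seat 259 mm (x) by 325 mm (y), 33 mm thick, top face at z = 387 mm, on four square legs, each 46×46 mm in cross-section. The legs rest on z = 0, each flush with a corner of the seat.

B is a spool: two coaxial disc flanges of radius 66 mm and thickness 14 mm, joined by a core cylinder of radius 33 mm and height 279 mm. The lower flange rests on z = 0 and the three cylinders share a vertical axis.

C is an open bookshelf. Two side panels, each 32 mm thick, 242 mm deep and 1256 mm tall, stand 995 mm apart (outside-to-outside). Between them sit 5 shelves, each 20 mm thick and 242 mm deep, spanning the full gap between the sides. The bottom shelf rests on the floor (its underside at z = 0) and the clear gap between one shelf's top and the next shelf's underside is 278 mm.

The spool is on top of the stool. The bookshelf is on the floor beside the stool on its +y side.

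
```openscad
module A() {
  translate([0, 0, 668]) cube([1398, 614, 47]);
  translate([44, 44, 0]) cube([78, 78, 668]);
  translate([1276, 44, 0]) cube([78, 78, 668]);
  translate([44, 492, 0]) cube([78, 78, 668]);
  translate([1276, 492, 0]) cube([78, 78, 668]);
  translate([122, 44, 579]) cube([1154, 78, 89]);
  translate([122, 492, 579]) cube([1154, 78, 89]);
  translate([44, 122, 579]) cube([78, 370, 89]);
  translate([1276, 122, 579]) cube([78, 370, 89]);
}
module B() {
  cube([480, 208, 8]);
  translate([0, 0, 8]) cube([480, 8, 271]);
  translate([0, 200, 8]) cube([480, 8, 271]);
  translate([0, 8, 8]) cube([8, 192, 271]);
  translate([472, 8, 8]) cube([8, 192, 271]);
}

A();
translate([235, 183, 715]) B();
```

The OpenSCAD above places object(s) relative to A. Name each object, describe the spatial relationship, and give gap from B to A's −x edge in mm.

The open box's min-x is at 235; the table's min-x is 0; gap = 235 mm.

A is a table. B is an open box. The open box is on top of the table. The gap from the open box to the table's −x edge is 235 mm.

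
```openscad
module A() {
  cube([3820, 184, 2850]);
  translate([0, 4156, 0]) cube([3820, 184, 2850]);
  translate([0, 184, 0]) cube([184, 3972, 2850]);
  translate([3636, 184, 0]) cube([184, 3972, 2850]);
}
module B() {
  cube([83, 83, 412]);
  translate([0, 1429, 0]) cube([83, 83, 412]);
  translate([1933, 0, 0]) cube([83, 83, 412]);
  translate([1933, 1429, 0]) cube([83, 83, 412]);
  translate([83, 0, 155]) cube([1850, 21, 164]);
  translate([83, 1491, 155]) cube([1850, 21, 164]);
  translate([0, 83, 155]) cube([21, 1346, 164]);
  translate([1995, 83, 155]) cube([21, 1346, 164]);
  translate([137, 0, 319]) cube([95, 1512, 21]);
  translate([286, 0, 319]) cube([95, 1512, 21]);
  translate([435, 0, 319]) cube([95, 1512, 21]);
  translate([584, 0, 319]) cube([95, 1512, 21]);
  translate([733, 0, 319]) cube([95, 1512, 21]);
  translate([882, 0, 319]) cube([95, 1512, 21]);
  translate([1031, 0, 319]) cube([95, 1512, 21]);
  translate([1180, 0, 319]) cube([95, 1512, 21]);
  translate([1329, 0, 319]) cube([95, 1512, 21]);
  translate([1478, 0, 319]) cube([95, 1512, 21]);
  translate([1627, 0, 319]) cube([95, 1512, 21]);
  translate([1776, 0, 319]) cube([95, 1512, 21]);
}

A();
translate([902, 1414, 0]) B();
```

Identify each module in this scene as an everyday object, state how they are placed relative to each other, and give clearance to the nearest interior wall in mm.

Clearances: x = 718, y = 1230; minimum 718 mm.

A is a house frame. B is a bed frame. The bed frame sits inside the house frame, centred. The clearance to the nearest interior wall is 718 mm.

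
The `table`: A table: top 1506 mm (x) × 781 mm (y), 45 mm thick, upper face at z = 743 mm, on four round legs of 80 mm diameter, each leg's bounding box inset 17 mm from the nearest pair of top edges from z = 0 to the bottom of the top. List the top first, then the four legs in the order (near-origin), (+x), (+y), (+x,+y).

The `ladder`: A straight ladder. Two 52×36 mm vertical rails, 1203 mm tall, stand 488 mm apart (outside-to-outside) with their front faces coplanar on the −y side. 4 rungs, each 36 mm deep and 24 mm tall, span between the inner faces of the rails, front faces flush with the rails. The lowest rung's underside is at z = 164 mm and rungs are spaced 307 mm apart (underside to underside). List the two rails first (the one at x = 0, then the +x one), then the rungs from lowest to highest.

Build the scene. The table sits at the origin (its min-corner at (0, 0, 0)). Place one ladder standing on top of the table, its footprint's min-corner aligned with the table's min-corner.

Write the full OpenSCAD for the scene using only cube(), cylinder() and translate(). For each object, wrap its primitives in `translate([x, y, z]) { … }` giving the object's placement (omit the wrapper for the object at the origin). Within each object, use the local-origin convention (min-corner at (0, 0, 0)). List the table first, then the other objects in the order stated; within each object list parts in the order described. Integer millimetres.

translate([0, 0, 698]) cube([1506, 781, 45]);
translate([57, 57, 0]) cylinder(h = 698, r = 40);
translate([1449, 57, 0]) cylinder(h = 698, r = 40);
translate([57, 724, 0]) cylinder(h = 698, r = 40);
translate([1449, 724, 0]) cylinder(h = 698, r = 40);
translate([0, 0, 743]) {
  cube([52, 36, 1203]);
  translate([436, 0, 0]) cube([52, 36, 1203]);
  translate([52, 0, 164]) cube([384, 36, 24]);
  translate([52, 0, 471]) cube([384, 36, 24]);
  translate([52, 0, 778]) cube([384, 36, 24]);
  translate([52, 0, 1085]) cube([384, 36, 24]);
}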